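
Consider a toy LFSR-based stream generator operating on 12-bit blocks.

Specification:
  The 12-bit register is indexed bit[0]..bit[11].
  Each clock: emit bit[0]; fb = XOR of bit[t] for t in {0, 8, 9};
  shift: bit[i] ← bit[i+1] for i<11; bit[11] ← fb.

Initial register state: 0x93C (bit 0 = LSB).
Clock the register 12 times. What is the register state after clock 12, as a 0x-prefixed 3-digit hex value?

0x0E9

reg_0 = 0x93C
clock 1: out=0, reg = 0xC9E
clock 2: out=0, reg = 0x64F
clock 3: out=1, reg = 0x327
clock 4: out=1, reg = 0x993
clock 5: out=1, reg = 0x4C9
clock 6: out=1, reg = 0xA64
clock 7: out=0, reg = 0xD32
clock 8: out=0, reg = 0xE99
clock 9: out=1, reg = 0x74C
clock 10: out=0, reg = 0x3A6
clock 11: out=0, reg = 0x1D3
clock 12: out=1, reg = 0x0E9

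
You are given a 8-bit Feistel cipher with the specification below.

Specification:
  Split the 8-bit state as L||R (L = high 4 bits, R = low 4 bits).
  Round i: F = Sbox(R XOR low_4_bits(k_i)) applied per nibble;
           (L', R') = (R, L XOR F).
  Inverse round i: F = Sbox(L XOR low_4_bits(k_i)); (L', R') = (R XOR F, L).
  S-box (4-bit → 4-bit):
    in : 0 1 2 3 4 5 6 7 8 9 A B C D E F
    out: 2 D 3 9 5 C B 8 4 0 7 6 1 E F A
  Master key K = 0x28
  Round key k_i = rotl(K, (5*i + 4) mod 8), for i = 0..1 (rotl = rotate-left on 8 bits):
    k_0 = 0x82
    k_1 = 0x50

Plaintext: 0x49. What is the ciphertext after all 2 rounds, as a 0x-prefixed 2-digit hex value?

s_0 = plaintext = 0x49
s_1 = Round(s_0, k_0) = 0x92
s_2 = Round(s_1, k_1) = 0x2A

0x2A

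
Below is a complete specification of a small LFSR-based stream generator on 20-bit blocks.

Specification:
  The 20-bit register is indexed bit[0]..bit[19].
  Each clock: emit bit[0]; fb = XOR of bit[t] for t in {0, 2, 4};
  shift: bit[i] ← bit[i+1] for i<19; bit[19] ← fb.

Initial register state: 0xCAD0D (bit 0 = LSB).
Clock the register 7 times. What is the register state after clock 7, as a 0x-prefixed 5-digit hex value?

0x3D95A

reg_0 = 0xCAD0D
clock 1: out=1, reg = 0x65686
clock 2: out=0, reg = 0xB2B43
clock 3: out=1, reg = 0xD95A1
clock 4: out=1, reg = 0xECAD0
clock 5: out=0, reg = 0xF6568
clock 6: out=0, reg = 0x7B2B4
clock 7: out=0, reg = 0x3D95A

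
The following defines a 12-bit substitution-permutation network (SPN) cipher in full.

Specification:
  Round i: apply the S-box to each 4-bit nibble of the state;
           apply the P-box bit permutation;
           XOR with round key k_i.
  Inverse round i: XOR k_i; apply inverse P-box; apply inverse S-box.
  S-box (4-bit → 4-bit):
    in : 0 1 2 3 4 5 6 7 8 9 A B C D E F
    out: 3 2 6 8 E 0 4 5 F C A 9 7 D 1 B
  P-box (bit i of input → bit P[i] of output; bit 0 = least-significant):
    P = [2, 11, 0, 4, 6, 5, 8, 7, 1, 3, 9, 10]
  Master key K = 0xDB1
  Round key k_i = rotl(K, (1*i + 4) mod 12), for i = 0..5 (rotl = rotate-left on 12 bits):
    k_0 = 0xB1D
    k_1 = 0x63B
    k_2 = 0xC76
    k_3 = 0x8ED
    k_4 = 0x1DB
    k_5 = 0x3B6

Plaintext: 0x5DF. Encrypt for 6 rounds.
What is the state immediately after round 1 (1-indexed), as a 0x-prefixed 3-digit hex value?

0x2C9

s_0 = plaintext = 0x5DF
s_1 = Round(s_0, k_0) = 0x2C9
s_2 = Round(s_1, k_1) = 0x542
s_3 = Round(s_2, k_2) = 0x5D7
s_4 = Round(s_3, k_3) = 0x928
s_5 = Round(s_4, k_4) = 0xEEE
s_6 = Round(s_5, k_5) = 0x3F0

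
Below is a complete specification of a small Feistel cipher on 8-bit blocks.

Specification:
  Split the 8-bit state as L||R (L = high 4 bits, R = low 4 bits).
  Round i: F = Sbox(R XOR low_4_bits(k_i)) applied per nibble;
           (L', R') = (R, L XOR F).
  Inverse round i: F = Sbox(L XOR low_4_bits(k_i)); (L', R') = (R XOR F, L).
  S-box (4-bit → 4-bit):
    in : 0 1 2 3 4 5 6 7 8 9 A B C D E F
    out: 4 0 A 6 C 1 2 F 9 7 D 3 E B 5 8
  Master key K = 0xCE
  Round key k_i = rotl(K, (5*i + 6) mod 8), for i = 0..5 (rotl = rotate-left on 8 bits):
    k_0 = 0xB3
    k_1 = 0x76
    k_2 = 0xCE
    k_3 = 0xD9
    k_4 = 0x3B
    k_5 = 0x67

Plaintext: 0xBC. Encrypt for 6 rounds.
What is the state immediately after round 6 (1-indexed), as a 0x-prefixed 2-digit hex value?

s_0 = plaintext = 0xBC
s_1 = Round(s_0, k_0) = 0xC3
s_2 = Round(s_1, k_1) = 0x3D
s_3 = Round(s_2, k_2) = 0xD5
s_4 = Round(s_3, k_3) = 0x53
s_5 = Round(s_4, k_4) = 0x3C
s_6 = Round(s_5, k_5) = 0xC0

0xC0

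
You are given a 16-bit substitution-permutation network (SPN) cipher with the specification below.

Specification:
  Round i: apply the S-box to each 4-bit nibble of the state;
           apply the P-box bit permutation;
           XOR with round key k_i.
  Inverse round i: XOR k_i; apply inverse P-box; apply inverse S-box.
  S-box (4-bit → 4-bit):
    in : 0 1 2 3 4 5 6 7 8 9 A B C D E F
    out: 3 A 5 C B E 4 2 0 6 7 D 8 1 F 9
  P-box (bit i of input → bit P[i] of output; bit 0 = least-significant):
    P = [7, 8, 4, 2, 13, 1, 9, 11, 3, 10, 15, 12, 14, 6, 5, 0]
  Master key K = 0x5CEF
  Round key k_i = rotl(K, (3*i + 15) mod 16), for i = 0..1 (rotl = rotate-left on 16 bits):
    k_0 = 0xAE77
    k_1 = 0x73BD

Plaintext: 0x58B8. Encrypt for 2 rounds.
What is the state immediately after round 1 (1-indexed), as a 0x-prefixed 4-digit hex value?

s_0 = plaintext = 0x58B8
s_1 = Round(s_0, k_0) = 0x8416
s_2 = Round(s_1, k_1) = 0x6FA7

0x8416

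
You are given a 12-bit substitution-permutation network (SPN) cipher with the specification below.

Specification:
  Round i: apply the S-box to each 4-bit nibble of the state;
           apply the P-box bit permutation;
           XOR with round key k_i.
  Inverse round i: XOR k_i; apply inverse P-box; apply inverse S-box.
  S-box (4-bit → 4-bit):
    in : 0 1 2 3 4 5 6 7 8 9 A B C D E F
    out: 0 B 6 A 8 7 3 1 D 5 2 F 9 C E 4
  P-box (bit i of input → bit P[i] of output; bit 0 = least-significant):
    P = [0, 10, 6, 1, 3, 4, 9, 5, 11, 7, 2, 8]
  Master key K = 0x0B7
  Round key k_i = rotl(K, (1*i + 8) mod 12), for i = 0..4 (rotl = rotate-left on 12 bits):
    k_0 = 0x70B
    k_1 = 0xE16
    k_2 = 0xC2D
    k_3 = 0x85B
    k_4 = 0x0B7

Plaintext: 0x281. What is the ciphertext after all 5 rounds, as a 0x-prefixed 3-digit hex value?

s_0 = plaintext = 0x281
s_1 = Round(s_0, k_0) = 0x1A4
s_2 = Round(s_1, k_1) = 0x784
s_3 = Round(s_2, k_2) = 0x607
s_4 = Round(s_3, k_3) = 0x0DA
s_5 = Round(s_4, k_4) = 0x697

0x697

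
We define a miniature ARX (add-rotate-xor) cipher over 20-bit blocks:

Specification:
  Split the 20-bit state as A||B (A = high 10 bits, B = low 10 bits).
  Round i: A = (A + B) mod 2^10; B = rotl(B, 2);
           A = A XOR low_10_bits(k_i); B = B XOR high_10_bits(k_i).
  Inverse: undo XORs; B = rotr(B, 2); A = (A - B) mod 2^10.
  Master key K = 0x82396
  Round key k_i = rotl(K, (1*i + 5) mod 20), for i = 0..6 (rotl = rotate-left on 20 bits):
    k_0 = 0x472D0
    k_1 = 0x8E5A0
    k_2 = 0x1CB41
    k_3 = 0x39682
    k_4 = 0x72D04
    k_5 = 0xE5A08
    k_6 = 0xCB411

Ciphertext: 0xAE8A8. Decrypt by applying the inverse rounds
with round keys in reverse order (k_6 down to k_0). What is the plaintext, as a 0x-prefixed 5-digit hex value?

0x304C7

s_0 = ciphertext = 0xAE8A8
s_1 = InvRound(s_0, k_6) = 0x329E1
s_2 = InvRound(s_1, k_5) = 0xC979D
s_3 = InvRound(s_2, k_4) = 0xE3295
s_4 = InvRound(s_3, k_3) = 0x1C89C
s_5 = InvRound(s_4, k_2) = 0x3E23B
s_6 = InvRound(s_5, k_1) = 0xD6200
s_7 = InvRound(s_6, k_0) = 0x304C7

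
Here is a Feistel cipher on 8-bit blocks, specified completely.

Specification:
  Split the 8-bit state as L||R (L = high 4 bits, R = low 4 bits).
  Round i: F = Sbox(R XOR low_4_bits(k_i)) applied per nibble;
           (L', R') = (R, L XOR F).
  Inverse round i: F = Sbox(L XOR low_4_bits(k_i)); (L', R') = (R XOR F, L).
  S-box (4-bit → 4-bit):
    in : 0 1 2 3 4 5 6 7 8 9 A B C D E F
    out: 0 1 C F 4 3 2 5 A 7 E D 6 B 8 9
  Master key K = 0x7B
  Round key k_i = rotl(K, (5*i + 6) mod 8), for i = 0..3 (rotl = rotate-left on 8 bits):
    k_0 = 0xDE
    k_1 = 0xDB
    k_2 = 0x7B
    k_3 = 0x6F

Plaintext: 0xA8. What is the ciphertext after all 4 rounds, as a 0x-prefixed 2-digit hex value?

s_0 = plaintext = 0xA8
s_1 = Round(s_0, k_0) = 0x88
s_2 = Round(s_1, k_1) = 0x87
s_3 = Round(s_2, k_2) = 0x7E
s_4 = Round(s_3, k_3) = 0xE6

0xE6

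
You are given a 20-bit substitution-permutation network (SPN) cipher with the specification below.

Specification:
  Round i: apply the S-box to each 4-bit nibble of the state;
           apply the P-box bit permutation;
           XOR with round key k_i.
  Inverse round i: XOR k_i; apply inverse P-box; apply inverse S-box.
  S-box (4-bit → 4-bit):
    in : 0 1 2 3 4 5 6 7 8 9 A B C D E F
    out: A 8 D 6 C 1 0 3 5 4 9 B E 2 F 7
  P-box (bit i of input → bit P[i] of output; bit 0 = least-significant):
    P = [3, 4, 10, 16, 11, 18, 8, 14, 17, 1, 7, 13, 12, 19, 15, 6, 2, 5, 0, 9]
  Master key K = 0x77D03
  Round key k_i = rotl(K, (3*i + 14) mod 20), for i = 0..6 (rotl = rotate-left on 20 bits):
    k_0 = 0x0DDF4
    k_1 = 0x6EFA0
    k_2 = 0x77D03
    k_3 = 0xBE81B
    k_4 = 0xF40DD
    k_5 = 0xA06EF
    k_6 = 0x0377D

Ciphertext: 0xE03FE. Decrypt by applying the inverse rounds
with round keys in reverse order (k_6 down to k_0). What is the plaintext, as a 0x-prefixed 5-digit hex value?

s_0 = ciphertext = 0xE03FE
s_1 = InvRound(s_0, k_6) = 0x97ED9
s_2 = InvRound(s_1, k_5) = 0x75BA0
s_3 = InvRound(s_2, k_4) = 0xEB687
s_4 = InvRound(s_3, k_3) = 0xA59BE
s_5 = InvRound(s_4, k_2) = 0xFD4DE
s_6 = InvRound(s_5, k_1) = 0xBB08B
s_7 = InvRound(s_6, k_0) = 0xF0B2E

0xF0B2E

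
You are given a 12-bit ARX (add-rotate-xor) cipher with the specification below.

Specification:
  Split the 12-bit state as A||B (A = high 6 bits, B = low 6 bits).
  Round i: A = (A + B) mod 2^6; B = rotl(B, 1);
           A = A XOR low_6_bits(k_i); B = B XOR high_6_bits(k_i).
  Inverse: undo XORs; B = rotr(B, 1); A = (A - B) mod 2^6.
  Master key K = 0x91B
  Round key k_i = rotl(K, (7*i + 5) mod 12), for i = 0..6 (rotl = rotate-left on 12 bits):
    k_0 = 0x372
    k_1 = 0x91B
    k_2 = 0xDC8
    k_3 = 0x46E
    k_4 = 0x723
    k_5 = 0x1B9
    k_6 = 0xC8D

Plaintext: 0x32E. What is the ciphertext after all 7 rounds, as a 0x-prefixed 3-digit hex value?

s_0 = plaintext = 0x32E
s_1 = Round(s_0, k_0) = 0x210
s_2 = Round(s_1, k_1) = 0x0C4
s_3 = Round(s_2, k_2) = 0x3FF
s_4 = Round(s_3, k_3) = 0x82E
s_5 = Round(s_4, k_4) = 0xB41
s_6 = Round(s_5, k_5) = 0x5C4
s_7 = Round(s_6, k_6) = 0x5BA

0x5BA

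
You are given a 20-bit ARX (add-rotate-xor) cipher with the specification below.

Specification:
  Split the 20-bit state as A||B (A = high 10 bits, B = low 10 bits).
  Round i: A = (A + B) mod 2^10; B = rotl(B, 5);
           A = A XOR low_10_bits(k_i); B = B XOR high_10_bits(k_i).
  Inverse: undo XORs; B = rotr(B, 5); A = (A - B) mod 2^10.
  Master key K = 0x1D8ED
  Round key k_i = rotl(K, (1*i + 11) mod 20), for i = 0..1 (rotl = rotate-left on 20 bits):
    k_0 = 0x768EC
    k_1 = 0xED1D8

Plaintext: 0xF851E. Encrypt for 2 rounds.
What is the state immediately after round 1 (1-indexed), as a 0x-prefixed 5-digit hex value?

s_0 = plaintext = 0xF851E
s_1 = Round(s_0, k_0) = 0x04E12
s_2 = Round(s_1, k_1) = 0xFF5E4

0x04E12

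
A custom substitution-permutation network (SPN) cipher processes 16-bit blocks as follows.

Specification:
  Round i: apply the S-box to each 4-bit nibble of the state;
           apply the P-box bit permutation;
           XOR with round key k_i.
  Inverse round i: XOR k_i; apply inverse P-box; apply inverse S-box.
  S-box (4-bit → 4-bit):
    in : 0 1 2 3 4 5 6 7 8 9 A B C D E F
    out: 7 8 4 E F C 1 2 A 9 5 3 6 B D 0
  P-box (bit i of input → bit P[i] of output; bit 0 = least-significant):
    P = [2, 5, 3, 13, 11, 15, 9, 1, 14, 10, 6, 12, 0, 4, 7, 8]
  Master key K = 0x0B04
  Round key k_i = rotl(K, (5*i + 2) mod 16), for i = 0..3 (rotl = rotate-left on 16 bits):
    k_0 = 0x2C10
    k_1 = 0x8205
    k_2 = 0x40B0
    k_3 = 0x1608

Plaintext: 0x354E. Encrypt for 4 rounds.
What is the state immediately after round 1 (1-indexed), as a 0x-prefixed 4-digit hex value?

s_0 = plaintext = 0x354E
s_1 = Round(s_0, k_0) = 0x97CE
s_2 = Round(s_1, k_1) = 0x2508
s_3 = Round(s_2, k_2) = 0xFA50
s_4 = Round(s_3, k_3) = 0x5466

0x97CE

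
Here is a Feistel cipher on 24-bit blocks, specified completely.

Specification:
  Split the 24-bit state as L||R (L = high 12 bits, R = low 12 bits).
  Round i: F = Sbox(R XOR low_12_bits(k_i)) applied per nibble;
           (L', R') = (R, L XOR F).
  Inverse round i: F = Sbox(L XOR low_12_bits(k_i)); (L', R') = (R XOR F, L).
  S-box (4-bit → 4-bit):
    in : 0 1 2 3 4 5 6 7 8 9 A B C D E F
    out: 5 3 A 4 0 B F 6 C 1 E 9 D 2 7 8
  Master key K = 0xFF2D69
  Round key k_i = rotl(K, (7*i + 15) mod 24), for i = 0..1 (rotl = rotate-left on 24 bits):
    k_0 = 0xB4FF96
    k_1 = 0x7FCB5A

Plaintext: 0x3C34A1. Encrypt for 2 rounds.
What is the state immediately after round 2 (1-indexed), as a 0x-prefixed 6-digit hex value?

s_0 = plaintext = 0x3C34A1
s_1 = Round(s_0, k_0) = 0x4A1A85
s_2 = Round(s_1, k_1) = 0xA85789

0xA85789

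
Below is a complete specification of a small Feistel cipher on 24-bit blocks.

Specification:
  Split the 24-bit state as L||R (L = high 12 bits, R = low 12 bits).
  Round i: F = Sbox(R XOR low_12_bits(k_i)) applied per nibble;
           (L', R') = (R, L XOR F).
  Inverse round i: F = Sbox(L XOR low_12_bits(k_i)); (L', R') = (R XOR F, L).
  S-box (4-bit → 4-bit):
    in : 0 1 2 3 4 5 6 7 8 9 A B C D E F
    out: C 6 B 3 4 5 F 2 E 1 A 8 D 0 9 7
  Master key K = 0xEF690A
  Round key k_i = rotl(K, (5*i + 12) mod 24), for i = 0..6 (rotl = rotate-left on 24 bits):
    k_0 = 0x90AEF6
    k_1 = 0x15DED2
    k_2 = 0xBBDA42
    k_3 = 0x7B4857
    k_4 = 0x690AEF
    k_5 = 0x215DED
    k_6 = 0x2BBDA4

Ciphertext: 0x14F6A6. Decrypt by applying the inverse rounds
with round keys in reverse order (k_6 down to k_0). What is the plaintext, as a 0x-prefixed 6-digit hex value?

0x8275DE

s_0 = ciphertext = 0x14F6A6
s_1 = InvRound(s_0, k_6) = 0xB3E14F
s_2 = InvRound(s_1, k_5) = 0xE4CB3E
s_3 = InvRound(s_2, k_4) = 0xF9DE4C
s_4 = InvRound(s_3, k_3) = 0xC96F9D
s_5 = InvRound(s_4, k_2) = 0x099C96
s_6 = InvRound(s_5, k_1) = 0x5DE099
s_7 = InvRound(s_6, k_0) = 0x8275DE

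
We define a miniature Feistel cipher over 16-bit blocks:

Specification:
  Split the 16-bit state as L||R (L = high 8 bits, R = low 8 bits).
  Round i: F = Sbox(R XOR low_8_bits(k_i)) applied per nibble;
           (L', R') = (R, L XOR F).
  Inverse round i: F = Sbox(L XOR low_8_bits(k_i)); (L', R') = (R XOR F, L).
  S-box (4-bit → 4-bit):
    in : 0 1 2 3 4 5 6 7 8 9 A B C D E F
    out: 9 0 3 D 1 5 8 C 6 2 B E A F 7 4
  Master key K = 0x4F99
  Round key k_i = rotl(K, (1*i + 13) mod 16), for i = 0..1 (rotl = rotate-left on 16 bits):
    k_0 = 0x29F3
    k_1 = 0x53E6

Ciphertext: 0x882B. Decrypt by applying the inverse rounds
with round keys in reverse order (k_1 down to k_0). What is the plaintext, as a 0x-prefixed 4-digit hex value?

s_0 = ciphertext = 0x882B
s_1 = InvRound(s_0, k_1) = 0xAC88
s_2 = InvRound(s_1, k_0) = 0xDCAC

0xDCAC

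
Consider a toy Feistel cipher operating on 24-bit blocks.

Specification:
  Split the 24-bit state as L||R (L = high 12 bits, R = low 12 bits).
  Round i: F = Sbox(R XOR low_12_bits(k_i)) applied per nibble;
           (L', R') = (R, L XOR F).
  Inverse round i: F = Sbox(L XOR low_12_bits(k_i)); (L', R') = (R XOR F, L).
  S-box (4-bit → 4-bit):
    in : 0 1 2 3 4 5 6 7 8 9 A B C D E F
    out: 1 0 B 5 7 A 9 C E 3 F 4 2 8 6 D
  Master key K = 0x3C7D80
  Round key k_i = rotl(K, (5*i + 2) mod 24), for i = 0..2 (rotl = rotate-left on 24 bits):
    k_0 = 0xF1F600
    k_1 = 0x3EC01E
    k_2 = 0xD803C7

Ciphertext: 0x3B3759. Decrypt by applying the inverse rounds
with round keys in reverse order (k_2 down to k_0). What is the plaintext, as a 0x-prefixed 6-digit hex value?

s_0 = ciphertext = 0x3B3759
s_1 = InvRound(s_0, k_2) = 0x69E3B3
s_2 = InvRound(s_1, k_1) = 0xA5269E
s_3 = InvRound(s_2, k_0) = 0x435A52

0x435A52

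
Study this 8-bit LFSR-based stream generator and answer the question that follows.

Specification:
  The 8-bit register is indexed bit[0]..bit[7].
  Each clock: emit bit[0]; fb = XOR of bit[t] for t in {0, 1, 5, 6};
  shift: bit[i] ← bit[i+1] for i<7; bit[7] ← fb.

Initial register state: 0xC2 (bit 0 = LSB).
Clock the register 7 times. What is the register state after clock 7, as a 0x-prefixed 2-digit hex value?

0xDD

reg_0 = 0xC2
clock 1: out=0, reg = 0x61
clock 2: out=1, reg = 0xB0
clock 3: out=0, reg = 0xD8
clock 4: out=0, reg = 0xEC
clock 5: out=0, reg = 0x76
clock 6: out=0, reg = 0xBB
clock 7: out=1, reg = 0xDD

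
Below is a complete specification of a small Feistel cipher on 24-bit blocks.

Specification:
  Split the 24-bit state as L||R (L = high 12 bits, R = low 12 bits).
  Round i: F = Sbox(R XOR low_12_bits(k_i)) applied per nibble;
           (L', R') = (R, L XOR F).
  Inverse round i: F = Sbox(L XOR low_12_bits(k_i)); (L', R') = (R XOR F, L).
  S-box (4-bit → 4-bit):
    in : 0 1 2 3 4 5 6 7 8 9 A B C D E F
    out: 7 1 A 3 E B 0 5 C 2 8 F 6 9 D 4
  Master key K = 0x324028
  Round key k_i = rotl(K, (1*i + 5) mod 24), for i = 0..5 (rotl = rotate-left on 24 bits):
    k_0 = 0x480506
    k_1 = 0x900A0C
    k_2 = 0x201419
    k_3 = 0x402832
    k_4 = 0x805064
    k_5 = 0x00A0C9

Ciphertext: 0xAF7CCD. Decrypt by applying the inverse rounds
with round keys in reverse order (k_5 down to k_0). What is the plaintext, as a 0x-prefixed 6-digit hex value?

0xCA3FF4

s_0 = ciphertext = 0xAF7CCD
s_1 = InvRound(s_0, k_5) = 0x4F0AF7
s_2 = InvRound(s_1, k_4) = 0x4D94F0
s_3 = InvRound(s_2, k_3) = 0x22F4D9
s_4 = InvRound(s_3, k_2) = 0x4E922F
s_5 = InvRound(s_4, k_1) = 0xFF44E9
s_6 = InvRound(s_5, k_0) = 0xCA3FF4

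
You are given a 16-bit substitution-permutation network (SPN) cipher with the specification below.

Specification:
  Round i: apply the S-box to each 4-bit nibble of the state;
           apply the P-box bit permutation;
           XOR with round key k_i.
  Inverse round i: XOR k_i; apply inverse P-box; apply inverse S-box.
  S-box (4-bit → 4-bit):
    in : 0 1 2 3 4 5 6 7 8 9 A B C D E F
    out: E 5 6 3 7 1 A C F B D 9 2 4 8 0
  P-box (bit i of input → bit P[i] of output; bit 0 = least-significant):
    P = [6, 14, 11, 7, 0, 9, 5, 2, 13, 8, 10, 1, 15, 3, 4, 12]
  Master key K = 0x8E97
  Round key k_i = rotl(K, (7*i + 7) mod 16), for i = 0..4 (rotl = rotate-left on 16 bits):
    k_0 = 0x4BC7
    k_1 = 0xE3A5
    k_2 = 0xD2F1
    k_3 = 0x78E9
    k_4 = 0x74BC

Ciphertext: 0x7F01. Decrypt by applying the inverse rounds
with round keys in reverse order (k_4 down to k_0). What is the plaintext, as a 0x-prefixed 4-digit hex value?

0xD018

s_0 = ciphertext = 0x7F01
s_1 = InvRound(s_0, k_4) = 0x2C87
s_2 = InvRound(s_1, k_3) = 0x6773
s_3 = InvRound(s_2, k_2) = 0xB8FE
s_4 = InvRound(s_3, k_1) = 0x0634
s_5 = InvRound(s_4, k_0) = 0xD018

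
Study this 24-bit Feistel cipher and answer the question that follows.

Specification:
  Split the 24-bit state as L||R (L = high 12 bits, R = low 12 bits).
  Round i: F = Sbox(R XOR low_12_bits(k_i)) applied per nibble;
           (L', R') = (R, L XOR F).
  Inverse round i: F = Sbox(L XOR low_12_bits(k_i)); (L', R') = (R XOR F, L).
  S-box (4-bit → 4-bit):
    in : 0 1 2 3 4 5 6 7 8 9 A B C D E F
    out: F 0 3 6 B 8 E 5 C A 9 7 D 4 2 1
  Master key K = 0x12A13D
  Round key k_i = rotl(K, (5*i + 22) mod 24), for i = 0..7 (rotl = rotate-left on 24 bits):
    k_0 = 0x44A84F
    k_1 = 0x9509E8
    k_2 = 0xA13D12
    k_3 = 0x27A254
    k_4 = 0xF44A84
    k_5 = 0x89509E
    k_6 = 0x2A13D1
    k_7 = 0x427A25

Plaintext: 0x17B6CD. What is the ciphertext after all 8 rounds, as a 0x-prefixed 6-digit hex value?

0xA4F1E3

s_0 = plaintext = 0x17B6CD
s_1 = Round(s_0, k_0) = 0x6CD3B8
s_2 = Round(s_1, k_1) = 0x3B8F42
s_3 = Round(s_2, k_2) = 0xF42037
s_4 = Round(s_3, k_3) = 0x037CA4
s_5 = Round(s_4, k_4) = 0xCA4E08
s_6 = Round(s_5, k_5) = 0xE08E0A
s_7 = Round(s_6, k_6) = 0xE0AA4F
s_8 = Round(s_7, k_7) = 0xA4F1E3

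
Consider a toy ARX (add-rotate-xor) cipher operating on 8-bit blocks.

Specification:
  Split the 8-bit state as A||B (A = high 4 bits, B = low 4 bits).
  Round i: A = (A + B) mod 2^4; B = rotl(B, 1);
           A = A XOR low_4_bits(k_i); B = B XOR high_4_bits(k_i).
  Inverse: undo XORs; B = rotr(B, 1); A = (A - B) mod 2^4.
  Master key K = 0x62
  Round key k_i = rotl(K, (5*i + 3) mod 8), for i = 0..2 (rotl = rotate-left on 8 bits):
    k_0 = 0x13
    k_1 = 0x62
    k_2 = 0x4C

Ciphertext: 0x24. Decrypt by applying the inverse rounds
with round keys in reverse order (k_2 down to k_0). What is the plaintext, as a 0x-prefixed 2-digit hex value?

s_0 = ciphertext = 0x24
s_1 = InvRound(s_0, k_2) = 0xE0
s_2 = InvRound(s_1, k_1) = 0x93
s_3 = InvRound(s_2, k_0) = 0x91

0x91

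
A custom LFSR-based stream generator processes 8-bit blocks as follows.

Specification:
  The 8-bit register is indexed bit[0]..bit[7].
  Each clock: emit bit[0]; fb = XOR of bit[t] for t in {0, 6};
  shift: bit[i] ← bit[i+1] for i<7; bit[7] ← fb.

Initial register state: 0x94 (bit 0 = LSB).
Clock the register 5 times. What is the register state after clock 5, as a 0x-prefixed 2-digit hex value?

reg_0 = 0x94
clock 1: out=0, reg = 0x4A
clock 2: out=0, reg = 0xA5
clock 3: out=1, reg = 0xD2
clock 4: out=0, reg = 0xE9
clock 5: out=1, reg = 0x74

0x74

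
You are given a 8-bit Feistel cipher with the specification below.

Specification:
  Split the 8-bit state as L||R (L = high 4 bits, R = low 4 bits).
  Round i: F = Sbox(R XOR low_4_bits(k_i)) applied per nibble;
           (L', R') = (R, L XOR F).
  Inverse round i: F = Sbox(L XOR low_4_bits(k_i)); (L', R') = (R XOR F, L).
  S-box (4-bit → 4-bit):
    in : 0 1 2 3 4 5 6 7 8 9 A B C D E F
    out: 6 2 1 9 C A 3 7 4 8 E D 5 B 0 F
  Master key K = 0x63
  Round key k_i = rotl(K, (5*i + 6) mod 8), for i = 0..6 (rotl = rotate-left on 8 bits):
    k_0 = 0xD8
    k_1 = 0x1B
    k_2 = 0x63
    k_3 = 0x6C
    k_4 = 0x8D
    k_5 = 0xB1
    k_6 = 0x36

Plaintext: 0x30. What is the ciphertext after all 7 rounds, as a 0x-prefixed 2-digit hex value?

s_0 = plaintext = 0x30
s_1 = Round(s_0, k_0) = 0x07
s_2 = Round(s_1, k_1) = 0x75
s_3 = Round(s_2, k_2) = 0x54
s_4 = Round(s_3, k_3) = 0x41
s_5 = Round(s_4, k_4) = 0x11
s_6 = Round(s_5, k_5) = 0x17
s_7 = Round(s_6, k_6) = 0x73

0x73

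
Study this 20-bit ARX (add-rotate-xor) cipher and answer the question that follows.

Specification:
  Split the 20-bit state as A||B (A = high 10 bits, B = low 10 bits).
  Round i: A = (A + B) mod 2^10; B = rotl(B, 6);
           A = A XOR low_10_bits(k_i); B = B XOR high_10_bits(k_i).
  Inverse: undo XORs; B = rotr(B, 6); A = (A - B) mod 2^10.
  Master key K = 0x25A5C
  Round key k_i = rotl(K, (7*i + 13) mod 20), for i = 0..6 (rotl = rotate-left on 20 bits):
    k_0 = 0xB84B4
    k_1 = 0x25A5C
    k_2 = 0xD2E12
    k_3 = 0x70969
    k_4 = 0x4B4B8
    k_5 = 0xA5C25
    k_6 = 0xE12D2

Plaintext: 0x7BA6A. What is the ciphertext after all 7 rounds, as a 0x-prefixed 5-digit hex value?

0xC1547

s_0 = plaintext = 0x7BA6A
s_1 = Round(s_0, k_0) = 0x3B047
s_2 = Round(s_1, k_1) = 0xDBD52
s_3 = Round(s_2, k_2) = 0xB4FDE
s_4 = Round(s_3, k_3) = 0xF627F
s_5 = Round(s_4, k_4) = 0xBBECA
s_6 = Round(s_5, k_5) = 0x6703B
s_7 = Round(s_6, k_6) = 0xC1547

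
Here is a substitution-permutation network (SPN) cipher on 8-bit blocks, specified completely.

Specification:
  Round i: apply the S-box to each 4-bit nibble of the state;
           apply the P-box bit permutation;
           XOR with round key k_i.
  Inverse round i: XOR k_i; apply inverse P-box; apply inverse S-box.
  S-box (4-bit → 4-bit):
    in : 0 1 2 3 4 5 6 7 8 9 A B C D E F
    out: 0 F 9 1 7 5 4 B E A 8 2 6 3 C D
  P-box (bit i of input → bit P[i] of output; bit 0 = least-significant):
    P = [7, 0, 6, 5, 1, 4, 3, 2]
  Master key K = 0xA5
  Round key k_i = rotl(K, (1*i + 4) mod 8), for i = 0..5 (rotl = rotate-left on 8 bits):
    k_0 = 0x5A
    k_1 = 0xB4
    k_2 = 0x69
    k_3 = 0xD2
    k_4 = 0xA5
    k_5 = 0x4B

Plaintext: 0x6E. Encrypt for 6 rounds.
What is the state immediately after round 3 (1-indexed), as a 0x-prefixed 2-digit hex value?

0x37

s_0 = plaintext = 0x6E
s_1 = Round(s_0, k_0) = 0x32
s_2 = Round(s_1, k_1) = 0x16
s_3 = Round(s_2, k_2) = 0x37
s_4 = Round(s_3, k_3) = 0x71
s_5 = Round(s_4, k_4) = 0x52
s_6 = Round(s_5, k_5) = 0xE1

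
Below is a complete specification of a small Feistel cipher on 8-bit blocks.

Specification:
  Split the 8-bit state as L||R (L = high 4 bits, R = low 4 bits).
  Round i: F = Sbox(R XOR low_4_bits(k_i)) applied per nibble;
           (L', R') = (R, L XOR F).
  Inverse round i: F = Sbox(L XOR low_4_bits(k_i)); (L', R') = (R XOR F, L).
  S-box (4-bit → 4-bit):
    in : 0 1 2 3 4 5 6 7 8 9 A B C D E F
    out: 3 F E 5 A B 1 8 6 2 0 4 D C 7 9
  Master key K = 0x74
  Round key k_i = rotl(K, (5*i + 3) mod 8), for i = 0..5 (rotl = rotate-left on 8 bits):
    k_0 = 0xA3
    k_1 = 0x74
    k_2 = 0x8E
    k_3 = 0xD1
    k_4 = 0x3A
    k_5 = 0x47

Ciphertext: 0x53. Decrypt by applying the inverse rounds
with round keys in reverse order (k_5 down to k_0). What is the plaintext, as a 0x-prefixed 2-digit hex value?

s_0 = ciphertext = 0x53
s_1 = InvRound(s_0, k_5) = 0xD5
s_2 = InvRound(s_1, k_4) = 0xDD
s_3 = InvRound(s_2, k_3) = 0x0D
s_4 = InvRound(s_3, k_2) = 0xA0
s_5 = InvRound(s_4, k_1) = 0x7A
s_6 = InvRound(s_5, k_0) = 0x07

0x07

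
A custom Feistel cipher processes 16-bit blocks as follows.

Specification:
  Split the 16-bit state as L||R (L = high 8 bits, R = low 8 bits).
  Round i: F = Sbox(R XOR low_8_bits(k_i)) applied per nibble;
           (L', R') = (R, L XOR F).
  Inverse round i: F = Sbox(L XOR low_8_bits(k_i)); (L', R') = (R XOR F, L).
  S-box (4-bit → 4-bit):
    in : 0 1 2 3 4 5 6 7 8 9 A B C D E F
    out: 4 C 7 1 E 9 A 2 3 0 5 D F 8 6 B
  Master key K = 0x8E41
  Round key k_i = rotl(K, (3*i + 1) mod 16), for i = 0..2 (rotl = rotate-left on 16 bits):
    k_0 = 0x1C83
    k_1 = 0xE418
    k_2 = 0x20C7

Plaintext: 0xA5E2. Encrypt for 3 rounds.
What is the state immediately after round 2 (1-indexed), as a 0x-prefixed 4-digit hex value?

0x092E

s_0 = plaintext = 0xA5E2
s_1 = Round(s_0, k_0) = 0xE209
s_2 = Round(s_1, k_1) = 0x092E
s_3 = Round(s_2, k_2) = 0x2E69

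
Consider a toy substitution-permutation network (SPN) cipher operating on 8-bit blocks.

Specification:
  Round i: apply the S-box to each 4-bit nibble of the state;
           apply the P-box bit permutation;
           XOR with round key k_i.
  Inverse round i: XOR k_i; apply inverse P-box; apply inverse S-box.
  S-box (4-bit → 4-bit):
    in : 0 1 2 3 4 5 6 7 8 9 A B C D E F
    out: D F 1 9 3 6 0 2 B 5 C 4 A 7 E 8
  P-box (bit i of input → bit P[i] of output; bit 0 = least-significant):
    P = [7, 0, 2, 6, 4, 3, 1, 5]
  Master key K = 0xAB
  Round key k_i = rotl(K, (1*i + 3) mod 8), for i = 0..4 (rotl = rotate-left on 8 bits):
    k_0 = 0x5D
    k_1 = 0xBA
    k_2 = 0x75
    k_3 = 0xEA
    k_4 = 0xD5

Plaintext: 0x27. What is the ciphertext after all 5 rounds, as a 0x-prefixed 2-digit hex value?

s_0 = plaintext = 0x27
s_1 = Round(s_0, k_0) = 0x4C
s_2 = Round(s_1, k_1) = 0xE3
s_3 = Round(s_2, k_2) = 0x9F
s_4 = Round(s_3, k_3) = 0xB8
s_5 = Round(s_4, k_4) = 0x16

0x16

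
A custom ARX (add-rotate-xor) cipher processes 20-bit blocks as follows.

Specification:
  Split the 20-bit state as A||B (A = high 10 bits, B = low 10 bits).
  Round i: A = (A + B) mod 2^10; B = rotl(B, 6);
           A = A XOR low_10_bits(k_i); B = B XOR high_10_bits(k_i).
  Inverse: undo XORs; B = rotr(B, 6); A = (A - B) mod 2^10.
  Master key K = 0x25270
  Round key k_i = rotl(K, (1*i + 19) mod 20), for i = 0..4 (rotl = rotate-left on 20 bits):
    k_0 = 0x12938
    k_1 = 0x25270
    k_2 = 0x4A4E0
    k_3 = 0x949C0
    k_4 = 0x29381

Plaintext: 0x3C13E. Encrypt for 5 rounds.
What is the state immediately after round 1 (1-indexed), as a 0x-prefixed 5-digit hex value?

s_0 = plaintext = 0x3C13E
s_1 = Round(s_0, k_0) = 0xC5BD9
s_2 = Round(s_1, k_1) = 0x27EE9
s_3 = Round(s_2, k_2) = 0xDA347
s_4 = Round(s_3, k_3) = 0xDBFA6
s_5 = Round(s_4, k_4) = 0x2511E

0xC5BD9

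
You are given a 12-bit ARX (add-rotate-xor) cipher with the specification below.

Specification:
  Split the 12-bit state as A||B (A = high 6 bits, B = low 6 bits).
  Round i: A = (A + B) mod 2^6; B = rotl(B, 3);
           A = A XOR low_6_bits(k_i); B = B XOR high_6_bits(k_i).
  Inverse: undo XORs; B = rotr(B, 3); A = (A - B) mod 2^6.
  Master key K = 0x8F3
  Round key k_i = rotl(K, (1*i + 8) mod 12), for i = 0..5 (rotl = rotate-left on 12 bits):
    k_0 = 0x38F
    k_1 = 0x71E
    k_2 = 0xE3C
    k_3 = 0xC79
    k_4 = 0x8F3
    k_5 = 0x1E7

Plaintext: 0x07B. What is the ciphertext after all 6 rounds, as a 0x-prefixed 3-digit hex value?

s_0 = plaintext = 0x07B
s_1 = Round(s_0, k_0) = 0xCD1
s_2 = Round(s_1, k_1) = 0x696
s_3 = Round(s_2, k_2) = 0x30A
s_4 = Round(s_3, k_3) = 0xBE0
s_5 = Round(s_4, k_4) = 0xF27
s_6 = Round(s_5, k_5) = 0x13B

0x13B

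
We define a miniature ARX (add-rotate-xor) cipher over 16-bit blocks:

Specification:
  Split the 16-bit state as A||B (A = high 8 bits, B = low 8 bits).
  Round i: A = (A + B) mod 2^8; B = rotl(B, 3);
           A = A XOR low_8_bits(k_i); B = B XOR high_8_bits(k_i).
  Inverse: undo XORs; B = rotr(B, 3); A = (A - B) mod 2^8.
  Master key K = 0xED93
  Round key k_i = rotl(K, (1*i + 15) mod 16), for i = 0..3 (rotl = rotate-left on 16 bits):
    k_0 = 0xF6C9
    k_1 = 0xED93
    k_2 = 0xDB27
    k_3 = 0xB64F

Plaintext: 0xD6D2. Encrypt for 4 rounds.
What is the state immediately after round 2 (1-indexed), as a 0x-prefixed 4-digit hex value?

0x52EE

s_0 = plaintext = 0xD6D2
s_1 = Round(s_0, k_0) = 0x6160
s_2 = Round(s_1, k_1) = 0x52EE
s_3 = Round(s_2, k_2) = 0x67AC
s_4 = Round(s_3, k_3) = 0x5CD3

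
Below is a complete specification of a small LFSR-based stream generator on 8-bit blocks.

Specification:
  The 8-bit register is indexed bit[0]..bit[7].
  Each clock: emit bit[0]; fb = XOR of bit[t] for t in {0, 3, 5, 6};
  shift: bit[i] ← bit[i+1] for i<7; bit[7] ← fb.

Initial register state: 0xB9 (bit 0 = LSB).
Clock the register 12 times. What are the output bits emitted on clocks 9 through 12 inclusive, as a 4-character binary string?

reg_0 = 0xB9
clock 1: out=1, reg = 0xDC
clock 2: out=0, reg = 0x6E
clock 3: out=0, reg = 0xB7
clock 4: out=1, reg = 0x5B
clock 5: out=1, reg = 0xAD
clock 6: out=1, reg = 0xD6
clock 7: out=0, reg = 0xEB
clock 8: out=1, reg = 0x75
clock 9: out=1, reg = 0xBA
clock 10: out=0, reg = 0x5D
clock 11: out=1, reg = 0xAE
clock 12: out=0, reg = 0x57

1010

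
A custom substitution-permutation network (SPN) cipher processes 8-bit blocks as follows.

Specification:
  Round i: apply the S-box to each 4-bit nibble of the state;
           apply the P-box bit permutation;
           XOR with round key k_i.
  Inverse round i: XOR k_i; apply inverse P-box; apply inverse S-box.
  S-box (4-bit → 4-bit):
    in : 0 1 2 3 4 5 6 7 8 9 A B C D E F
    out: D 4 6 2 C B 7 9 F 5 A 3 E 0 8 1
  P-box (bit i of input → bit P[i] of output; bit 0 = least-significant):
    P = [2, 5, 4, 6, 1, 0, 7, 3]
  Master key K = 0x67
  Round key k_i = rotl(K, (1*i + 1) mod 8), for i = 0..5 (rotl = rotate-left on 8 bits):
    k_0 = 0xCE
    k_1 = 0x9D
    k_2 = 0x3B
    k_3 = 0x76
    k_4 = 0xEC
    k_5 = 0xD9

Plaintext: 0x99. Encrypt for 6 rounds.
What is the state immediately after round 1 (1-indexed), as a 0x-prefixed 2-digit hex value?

0x58

s_0 = plaintext = 0x99
s_1 = Round(s_0, k_0) = 0x58
s_2 = Round(s_1, k_1) = 0xE2
s_3 = Round(s_2, k_2) = 0x03
s_4 = Round(s_3, k_3) = 0xDC
s_5 = Round(s_4, k_4) = 0x9C
s_6 = Round(s_5, k_5) = 0x2B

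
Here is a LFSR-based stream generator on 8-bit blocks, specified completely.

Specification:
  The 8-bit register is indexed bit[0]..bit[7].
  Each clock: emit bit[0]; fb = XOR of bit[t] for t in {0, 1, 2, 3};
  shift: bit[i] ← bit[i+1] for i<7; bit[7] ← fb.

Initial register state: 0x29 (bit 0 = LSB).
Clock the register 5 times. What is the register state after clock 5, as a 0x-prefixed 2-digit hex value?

reg_0 = 0x29
clock 1: out=1, reg = 0x14
clock 2: out=0, reg = 0x8A
clock 3: out=0, reg = 0x45
clock 4: out=1, reg = 0x22
clock 5: out=0, reg = 0x91

0x91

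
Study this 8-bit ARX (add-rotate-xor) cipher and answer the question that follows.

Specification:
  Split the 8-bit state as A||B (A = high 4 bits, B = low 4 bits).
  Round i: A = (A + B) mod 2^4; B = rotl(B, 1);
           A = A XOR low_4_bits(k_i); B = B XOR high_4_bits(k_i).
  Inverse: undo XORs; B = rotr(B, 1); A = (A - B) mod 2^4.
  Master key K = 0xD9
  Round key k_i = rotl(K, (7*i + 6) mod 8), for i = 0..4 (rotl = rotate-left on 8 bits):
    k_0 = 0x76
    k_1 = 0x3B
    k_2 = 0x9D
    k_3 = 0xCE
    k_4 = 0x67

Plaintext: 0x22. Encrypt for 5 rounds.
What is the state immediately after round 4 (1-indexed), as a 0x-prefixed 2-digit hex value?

s_0 = plaintext = 0x22
s_1 = Round(s_0, k_0) = 0x23
s_2 = Round(s_1, k_1) = 0xE5
s_3 = Round(s_2, k_2) = 0xE3
s_4 = Round(s_3, k_3) = 0xFA
s_5 = Round(s_4, k_4) = 0xE3

0xFA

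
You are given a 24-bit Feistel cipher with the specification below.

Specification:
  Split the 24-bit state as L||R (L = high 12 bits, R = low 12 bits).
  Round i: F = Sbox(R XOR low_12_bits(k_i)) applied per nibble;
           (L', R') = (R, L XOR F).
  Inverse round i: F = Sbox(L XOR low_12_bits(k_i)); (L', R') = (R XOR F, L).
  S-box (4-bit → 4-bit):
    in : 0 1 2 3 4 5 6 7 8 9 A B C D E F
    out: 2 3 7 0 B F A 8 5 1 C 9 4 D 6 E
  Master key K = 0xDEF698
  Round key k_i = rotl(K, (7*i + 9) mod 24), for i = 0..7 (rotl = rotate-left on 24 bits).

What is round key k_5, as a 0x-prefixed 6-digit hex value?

K = 0xDEF698
k_0 = rotl(K, (7*0+9) mod 24) = rotl(K, 9) = 0xED31BD
k_1 = rotl(K, (7*1+9) mod 24) = rotl(K, 16) = 0x98DEF6
k_2 = rotl(K, (7*2+9) mod 24) = rotl(K, 23) = 0x6F7B4C
k_3 = rotl(K, (7*3+9) mod 24) = rotl(K, 6) = 0xBDA637
k_4 = rotl(K, (7*4+9) mod 24) = rotl(K, 13) = 0xD31BDE
k_5 = rotl(K, (7*5+9) mod 24) = rotl(K, 20) = 0x8DEF69

0x8DEF69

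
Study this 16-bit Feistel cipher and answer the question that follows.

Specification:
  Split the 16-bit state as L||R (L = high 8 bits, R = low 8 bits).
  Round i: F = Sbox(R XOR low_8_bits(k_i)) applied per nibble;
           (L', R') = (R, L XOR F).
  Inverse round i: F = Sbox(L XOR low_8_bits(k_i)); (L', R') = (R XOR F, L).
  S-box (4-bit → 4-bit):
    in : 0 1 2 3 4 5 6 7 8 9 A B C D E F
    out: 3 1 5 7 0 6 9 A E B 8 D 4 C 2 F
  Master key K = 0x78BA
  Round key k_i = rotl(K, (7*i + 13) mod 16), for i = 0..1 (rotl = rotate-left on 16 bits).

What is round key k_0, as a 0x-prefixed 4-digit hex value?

0x4F17

K = 0x78BA
k_0 = rotl(K, (7*0+13) mod 16) = rotl(K, 13) = 0x4F17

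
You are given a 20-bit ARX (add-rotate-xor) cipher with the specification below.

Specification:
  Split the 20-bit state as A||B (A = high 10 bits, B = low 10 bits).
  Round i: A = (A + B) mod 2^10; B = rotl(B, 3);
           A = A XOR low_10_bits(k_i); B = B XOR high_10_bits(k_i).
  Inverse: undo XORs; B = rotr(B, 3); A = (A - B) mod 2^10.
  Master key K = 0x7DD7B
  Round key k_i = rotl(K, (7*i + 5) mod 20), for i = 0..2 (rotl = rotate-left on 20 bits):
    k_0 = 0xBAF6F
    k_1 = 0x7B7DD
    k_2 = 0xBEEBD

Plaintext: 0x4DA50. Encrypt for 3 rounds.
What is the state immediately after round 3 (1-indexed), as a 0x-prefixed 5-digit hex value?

s_0 = plaintext = 0x4DA50
s_1 = Round(s_0, k_0) = 0x3A46F
s_2 = Round(s_1, k_1) = 0xA1695
s_3 = Round(s_2, k_2) = 0xE9E56

0xE9E56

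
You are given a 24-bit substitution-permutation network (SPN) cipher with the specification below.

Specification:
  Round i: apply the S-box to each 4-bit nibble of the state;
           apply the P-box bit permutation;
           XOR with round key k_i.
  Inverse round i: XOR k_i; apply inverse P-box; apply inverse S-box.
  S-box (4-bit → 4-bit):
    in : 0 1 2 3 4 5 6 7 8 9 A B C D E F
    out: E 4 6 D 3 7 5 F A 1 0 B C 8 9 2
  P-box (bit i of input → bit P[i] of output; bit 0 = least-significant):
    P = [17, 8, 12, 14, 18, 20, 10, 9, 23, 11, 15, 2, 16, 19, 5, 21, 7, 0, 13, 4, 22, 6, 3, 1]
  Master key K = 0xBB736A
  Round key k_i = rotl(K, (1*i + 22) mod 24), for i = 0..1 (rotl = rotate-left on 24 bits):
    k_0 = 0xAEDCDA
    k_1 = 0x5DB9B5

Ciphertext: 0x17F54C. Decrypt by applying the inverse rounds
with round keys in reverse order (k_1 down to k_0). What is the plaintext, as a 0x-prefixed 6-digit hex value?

0x46E3B0

s_0 = ciphertext = 0x17F54C
s_1 = InvRound(s_0, k_1) = 0x5B2F1E
s_2 = InvRound(s_1, k_0) = 0x46E3B0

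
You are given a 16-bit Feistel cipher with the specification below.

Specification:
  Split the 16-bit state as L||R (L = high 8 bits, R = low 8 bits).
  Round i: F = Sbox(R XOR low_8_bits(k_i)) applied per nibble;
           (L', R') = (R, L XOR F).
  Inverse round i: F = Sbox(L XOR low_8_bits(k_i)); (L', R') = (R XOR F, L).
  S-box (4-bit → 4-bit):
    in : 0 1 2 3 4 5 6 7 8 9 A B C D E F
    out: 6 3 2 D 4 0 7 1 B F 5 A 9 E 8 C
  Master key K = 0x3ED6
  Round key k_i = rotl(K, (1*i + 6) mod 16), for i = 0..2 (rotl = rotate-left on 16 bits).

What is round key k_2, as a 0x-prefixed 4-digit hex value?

0xD63E

K = 0x3ED6
k_0 = rotl(K, (1*0+6) mod 16) = rotl(K, 6) = 0xB58F
k_1 = rotl(K, (1*1+6) mod 16) = rotl(K, 7) = 0x6B1F
k_2 = rotl(K, (1*2+6) mod 16) = rotl(K, 8) = 0xD63E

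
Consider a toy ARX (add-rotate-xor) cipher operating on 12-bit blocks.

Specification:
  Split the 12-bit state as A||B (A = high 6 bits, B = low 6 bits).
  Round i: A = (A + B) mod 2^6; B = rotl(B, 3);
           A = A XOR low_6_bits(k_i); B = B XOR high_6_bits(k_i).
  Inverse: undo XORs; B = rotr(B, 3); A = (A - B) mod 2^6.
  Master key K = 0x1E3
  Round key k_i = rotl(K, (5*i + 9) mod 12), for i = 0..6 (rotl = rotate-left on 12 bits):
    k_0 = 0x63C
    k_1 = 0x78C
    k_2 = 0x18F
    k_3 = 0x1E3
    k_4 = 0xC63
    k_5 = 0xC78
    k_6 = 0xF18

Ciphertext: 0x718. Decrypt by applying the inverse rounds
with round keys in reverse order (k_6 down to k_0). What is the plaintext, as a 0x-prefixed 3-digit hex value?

0xBB1

s_0 = ciphertext = 0x718
s_1 = InvRound(s_0, k_6) = 0x824
s_2 = InvRound(s_1, k_5) = 0xBAA
s_3 = InvRound(s_2, k_4) = 0xC9B
s_4 = InvRound(s_3, k_3) = 0xBA3
s_5 = InvRound(s_4, k_2) = 0xD6C
s_6 = InvRound(s_5, k_1) = 0x8D6
s_7 = InvRound(s_6, k_0) = 0xBB1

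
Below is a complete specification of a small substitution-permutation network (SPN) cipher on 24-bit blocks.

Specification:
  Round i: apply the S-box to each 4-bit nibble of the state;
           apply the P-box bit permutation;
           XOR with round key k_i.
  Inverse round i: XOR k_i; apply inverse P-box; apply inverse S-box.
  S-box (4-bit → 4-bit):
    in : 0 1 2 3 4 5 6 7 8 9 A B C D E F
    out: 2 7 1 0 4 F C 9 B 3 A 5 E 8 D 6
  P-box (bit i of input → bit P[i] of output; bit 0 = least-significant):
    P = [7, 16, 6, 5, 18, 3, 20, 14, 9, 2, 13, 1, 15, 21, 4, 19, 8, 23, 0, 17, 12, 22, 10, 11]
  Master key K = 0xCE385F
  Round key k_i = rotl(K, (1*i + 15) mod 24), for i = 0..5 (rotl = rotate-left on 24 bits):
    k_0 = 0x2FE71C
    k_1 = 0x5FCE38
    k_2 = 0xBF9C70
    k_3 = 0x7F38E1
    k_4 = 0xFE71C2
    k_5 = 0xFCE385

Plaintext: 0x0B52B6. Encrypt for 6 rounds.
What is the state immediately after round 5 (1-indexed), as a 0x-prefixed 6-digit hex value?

s_0 = plaintext = 0x0B52B6
s_1 = Round(s_0, k_0) = 0x53646D
s_2 = Round(s_1, k_1) = 0x07B208
s_3 = Round(s_2, k_2) = 0xFC1FC8
s_4 = Round(s_3, k_3) = 0x8CDC5C
s_5 = Round(s_4, k_4) = 0x2109AD
s_6 = Round(s_5, k_5) = 0x5CB0A8

0x2109AD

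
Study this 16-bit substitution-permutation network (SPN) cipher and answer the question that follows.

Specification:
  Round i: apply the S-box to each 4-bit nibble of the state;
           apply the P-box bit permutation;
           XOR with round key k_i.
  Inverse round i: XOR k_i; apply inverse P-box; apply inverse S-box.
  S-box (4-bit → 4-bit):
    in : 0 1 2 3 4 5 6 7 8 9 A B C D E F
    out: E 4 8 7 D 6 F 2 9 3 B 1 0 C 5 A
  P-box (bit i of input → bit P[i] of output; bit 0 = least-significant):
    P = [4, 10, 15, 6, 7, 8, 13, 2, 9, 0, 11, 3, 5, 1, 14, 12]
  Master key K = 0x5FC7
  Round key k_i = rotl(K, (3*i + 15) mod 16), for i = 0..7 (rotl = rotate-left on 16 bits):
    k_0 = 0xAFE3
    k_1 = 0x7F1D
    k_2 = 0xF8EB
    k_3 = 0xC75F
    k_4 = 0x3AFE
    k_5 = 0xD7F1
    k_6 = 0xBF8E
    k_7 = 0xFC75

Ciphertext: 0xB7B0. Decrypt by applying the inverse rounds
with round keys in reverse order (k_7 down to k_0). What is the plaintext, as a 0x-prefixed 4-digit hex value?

s_0 = ciphertext = 0xB7B0
s_1 = InvRound(s_0, k_7) = 0x13A2
s_2 = InvRound(s_1, k_6) = 0xBDD5
s_3 = InvRound(s_2, k_5) = 0xEEDC
s_4 = InvRound(s_3, k_4) = 0x6CC5
s_5 = InvRound(s_4, k_3) = 0x743E
s_6 = InvRound(s_5, k_2) = 0xC586
s_7 = InvRound(s_6, k_1) = 0xF6EE
s_8 = InvRound(s_7, k_0) = 0xD0FC

0xD0FC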